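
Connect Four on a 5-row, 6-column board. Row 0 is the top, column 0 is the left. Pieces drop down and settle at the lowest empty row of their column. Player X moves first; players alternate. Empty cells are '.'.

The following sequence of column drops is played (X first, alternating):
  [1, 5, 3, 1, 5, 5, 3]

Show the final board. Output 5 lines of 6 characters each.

Answer: ......
......
.....O
.O.X.X
.X.X.O

Derivation:
Move 1: X drops in col 1, lands at row 4
Move 2: O drops in col 5, lands at row 4
Move 3: X drops in col 3, lands at row 4
Move 4: O drops in col 1, lands at row 3
Move 5: X drops in col 5, lands at row 3
Move 6: O drops in col 5, lands at row 2
Move 7: X drops in col 3, lands at row 3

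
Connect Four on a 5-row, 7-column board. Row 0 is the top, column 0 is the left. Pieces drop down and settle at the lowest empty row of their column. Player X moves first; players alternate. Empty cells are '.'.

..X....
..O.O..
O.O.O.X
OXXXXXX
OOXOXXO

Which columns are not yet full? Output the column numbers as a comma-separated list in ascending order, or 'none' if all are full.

Answer: 0,1,3,4,5,6

Derivation:
col 0: top cell = '.' → open
col 1: top cell = '.' → open
col 2: top cell = 'X' → FULL
col 3: top cell = '.' → open
col 4: top cell = '.' → open
col 5: top cell = '.' → open
col 6: top cell = '.' → open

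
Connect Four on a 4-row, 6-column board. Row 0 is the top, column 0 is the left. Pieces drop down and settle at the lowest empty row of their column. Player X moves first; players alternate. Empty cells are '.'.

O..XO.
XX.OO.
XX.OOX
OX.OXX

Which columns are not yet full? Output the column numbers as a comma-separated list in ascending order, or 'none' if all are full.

col 0: top cell = 'O' → FULL
col 1: top cell = '.' → open
col 2: top cell = '.' → open
col 3: top cell = 'X' → FULL
col 4: top cell = 'O' → FULL
col 5: top cell = '.' → open

Answer: 1,2,5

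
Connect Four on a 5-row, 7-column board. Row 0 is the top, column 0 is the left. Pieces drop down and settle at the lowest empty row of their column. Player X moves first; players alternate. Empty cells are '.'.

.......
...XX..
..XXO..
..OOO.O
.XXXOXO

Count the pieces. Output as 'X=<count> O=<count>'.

X=8 O=7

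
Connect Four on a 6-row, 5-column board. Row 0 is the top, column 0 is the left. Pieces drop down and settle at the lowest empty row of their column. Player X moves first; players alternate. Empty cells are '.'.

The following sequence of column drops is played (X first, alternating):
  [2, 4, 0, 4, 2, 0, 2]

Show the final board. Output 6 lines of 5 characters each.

Answer: .....
.....
.....
..X..
O.X.O
X.X.O

Derivation:
Move 1: X drops in col 2, lands at row 5
Move 2: O drops in col 4, lands at row 5
Move 3: X drops in col 0, lands at row 5
Move 4: O drops in col 4, lands at row 4
Move 5: X drops in col 2, lands at row 4
Move 6: O drops in col 0, lands at row 4
Move 7: X drops in col 2, lands at row 3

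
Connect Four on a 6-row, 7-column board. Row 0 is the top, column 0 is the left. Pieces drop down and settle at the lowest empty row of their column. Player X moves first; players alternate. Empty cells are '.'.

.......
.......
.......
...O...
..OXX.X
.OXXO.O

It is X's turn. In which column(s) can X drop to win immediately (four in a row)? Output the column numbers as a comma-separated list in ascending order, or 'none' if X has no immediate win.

Answer: none

Derivation:
col 0: drop X → no win
col 1: drop X → no win
col 2: drop X → no win
col 3: drop X → no win
col 4: drop X → no win
col 5: drop X → no win
col 6: drop X → no win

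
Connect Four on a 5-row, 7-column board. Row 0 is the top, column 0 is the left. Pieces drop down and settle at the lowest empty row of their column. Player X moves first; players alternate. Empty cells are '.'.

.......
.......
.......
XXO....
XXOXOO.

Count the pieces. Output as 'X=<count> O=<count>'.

X=5 O=4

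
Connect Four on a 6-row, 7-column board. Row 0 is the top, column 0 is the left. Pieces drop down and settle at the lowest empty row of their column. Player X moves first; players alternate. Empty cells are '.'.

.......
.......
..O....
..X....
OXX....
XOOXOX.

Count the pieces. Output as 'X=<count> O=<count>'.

X=6 O=5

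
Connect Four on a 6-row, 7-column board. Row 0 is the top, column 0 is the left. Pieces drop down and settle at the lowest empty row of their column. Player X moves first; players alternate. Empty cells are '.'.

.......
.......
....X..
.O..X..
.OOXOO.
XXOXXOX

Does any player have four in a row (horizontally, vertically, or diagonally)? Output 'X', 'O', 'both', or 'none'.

none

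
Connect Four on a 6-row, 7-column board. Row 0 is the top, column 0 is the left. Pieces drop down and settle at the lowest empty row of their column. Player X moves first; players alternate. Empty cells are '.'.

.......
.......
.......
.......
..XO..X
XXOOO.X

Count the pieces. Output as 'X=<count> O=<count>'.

X=5 O=4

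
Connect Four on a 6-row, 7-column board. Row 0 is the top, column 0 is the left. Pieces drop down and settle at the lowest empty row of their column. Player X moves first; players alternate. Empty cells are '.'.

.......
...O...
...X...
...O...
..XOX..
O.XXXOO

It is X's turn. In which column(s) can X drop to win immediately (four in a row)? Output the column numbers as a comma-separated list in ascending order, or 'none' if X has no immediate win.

col 0: drop X → no win
col 1: drop X → WIN!
col 2: drop X → no win
col 3: drop X → no win
col 4: drop X → no win
col 5: drop X → no win
col 6: drop X → no win

Answer: 1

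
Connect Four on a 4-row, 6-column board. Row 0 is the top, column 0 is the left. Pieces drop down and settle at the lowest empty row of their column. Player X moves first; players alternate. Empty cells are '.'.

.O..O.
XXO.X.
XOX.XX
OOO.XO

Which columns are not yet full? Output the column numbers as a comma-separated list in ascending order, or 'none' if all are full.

Answer: 0,2,3,5

Derivation:
col 0: top cell = '.' → open
col 1: top cell = 'O' → FULL
col 2: top cell = '.' → open
col 3: top cell = '.' → open
col 4: top cell = 'O' → FULL
col 5: top cell = '.' → open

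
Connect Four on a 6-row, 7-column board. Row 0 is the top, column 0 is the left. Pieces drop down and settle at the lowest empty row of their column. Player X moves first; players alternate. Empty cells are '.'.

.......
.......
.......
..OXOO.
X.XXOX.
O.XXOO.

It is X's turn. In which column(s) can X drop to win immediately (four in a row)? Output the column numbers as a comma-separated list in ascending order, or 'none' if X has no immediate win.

Answer: 3

Derivation:
col 0: drop X → no win
col 1: drop X → no win
col 2: drop X → no win
col 3: drop X → WIN!
col 4: drop X → no win
col 5: drop X → no win
col 6: drop X → no win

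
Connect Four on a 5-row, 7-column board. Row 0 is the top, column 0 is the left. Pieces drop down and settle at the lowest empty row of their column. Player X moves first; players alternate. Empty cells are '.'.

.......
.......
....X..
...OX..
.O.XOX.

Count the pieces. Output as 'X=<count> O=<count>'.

X=4 O=3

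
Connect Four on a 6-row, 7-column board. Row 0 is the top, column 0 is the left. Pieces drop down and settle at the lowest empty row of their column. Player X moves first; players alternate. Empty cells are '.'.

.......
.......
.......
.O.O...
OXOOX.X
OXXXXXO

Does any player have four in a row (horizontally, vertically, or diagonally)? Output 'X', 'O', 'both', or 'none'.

X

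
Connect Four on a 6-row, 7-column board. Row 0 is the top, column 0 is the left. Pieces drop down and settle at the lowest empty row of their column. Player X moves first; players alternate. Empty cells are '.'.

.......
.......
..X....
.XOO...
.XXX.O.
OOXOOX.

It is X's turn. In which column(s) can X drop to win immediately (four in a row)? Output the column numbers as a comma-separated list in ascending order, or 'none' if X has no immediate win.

Answer: 0,4

Derivation:
col 0: drop X → WIN!
col 1: drop X → no win
col 2: drop X → no win
col 3: drop X → no win
col 4: drop X → WIN!
col 5: drop X → no win
col 6: drop X → no win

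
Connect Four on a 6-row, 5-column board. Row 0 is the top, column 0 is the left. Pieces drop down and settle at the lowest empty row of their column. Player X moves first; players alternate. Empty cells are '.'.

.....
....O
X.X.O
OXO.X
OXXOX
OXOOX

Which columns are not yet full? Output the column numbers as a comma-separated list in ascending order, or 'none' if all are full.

Answer: 0,1,2,3,4

Derivation:
col 0: top cell = '.' → open
col 1: top cell = '.' → open
col 2: top cell = '.' → open
col 3: top cell = '.' → open
col 4: top cell = '.' → open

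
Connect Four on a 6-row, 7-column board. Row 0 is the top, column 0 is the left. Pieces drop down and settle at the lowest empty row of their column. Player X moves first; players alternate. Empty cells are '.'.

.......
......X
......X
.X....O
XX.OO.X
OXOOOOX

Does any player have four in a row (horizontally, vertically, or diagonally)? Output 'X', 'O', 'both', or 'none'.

O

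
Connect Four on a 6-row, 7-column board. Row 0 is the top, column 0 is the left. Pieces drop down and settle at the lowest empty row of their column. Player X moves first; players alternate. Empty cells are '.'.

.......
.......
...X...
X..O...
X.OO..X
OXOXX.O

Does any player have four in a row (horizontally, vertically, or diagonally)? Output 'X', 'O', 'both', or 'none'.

none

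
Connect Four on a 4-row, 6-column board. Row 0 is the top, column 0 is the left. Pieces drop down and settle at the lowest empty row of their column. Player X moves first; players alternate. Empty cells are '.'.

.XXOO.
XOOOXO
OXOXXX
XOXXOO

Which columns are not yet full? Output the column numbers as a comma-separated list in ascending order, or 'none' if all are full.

Answer: 0,5

Derivation:
col 0: top cell = '.' → open
col 1: top cell = 'X' → FULL
col 2: top cell = 'X' → FULL
col 3: top cell = 'O' → FULL
col 4: top cell = 'O' → FULL
col 5: top cell = '.' → open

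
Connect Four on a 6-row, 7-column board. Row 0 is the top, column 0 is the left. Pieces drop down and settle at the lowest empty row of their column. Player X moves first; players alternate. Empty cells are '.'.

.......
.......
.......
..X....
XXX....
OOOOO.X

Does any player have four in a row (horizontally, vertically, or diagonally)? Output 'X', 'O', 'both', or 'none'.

O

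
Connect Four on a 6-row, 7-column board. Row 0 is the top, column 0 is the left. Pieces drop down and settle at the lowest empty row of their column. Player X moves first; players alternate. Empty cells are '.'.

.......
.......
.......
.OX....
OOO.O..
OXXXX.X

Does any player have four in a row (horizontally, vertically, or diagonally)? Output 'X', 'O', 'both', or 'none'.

X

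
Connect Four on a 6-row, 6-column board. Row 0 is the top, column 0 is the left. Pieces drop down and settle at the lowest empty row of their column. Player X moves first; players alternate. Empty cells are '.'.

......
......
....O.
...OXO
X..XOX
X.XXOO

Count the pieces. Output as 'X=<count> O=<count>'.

X=7 O=6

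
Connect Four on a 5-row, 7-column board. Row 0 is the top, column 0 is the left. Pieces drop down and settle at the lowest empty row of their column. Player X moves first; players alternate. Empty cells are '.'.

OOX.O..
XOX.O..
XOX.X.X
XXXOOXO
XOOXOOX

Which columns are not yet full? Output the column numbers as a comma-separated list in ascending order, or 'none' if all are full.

col 0: top cell = 'O' → FULL
col 1: top cell = 'O' → FULL
col 2: top cell = 'X' → FULL
col 3: top cell = '.' → open
col 4: top cell = 'O' → FULL
col 5: top cell = '.' → open
col 6: top cell = '.' → open

Answer: 3,5,6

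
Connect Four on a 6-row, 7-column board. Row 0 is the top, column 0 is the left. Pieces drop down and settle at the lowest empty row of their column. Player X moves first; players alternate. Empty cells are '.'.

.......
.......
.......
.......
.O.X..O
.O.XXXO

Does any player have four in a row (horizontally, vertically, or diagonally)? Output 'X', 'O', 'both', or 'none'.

none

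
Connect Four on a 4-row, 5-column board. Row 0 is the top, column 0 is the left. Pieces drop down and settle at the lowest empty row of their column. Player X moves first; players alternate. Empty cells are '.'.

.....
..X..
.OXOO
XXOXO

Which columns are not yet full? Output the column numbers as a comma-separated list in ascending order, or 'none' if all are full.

col 0: top cell = '.' → open
col 1: top cell = '.' → open
col 2: top cell = '.' → open
col 3: top cell = '.' → open
col 4: top cell = '.' → open

Answer: 0,1,2,3,4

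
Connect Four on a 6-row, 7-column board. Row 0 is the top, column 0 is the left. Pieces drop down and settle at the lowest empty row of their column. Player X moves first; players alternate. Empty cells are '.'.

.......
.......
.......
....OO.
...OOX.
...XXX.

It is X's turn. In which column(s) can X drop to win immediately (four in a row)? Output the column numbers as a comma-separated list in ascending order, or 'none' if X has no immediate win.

Answer: 2,6

Derivation:
col 0: drop X → no win
col 1: drop X → no win
col 2: drop X → WIN!
col 3: drop X → no win
col 4: drop X → no win
col 5: drop X → no win
col 6: drop X → WIN!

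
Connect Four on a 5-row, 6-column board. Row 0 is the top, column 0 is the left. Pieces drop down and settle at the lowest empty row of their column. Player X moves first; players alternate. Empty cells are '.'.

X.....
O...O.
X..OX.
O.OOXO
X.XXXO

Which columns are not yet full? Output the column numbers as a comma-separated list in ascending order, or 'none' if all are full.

col 0: top cell = 'X' → FULL
col 1: top cell = '.' → open
col 2: top cell = '.' → open
col 3: top cell = '.' → open
col 4: top cell = '.' → open
col 5: top cell = '.' → open

Answer: 1,2,3,4,5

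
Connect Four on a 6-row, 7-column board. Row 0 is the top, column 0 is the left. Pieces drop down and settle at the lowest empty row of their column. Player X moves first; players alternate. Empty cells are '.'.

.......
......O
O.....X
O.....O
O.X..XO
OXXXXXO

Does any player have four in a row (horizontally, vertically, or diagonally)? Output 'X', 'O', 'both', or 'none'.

both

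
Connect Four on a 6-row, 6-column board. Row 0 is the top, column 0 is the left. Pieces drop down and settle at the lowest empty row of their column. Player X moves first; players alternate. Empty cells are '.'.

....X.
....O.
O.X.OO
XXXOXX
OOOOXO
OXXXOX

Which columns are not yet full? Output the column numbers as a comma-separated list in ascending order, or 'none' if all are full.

col 0: top cell = '.' → open
col 1: top cell = '.' → open
col 2: top cell = '.' → open
col 3: top cell = '.' → open
col 4: top cell = 'X' → FULL
col 5: top cell = '.' → open

Answer: 0,1,2,3,5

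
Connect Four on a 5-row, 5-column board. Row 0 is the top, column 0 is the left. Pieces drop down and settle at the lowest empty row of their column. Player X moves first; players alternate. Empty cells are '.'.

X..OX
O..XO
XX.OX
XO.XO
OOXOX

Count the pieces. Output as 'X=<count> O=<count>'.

X=10 O=9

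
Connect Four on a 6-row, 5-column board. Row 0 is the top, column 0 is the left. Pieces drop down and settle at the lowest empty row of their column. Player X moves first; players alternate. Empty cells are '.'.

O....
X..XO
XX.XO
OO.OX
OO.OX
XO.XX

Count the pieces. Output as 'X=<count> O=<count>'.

X=10 O=10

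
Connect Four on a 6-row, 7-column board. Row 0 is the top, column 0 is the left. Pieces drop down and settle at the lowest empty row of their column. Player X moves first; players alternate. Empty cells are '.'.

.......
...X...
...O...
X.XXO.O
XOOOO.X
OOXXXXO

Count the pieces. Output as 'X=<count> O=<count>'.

X=10 O=10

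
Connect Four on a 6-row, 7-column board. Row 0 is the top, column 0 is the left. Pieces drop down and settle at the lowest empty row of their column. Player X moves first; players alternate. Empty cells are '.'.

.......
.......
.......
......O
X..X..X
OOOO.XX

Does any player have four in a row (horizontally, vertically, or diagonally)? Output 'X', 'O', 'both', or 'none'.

O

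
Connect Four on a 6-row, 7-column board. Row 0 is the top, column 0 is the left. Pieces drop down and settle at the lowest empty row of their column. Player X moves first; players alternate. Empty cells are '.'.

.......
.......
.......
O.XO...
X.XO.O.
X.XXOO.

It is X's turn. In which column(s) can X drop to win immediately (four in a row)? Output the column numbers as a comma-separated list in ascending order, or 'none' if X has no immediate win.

col 0: drop X → no win
col 1: drop X → WIN!
col 2: drop X → WIN!
col 3: drop X → no win
col 4: drop X → no win
col 5: drop X → no win
col 6: drop X → no win

Answer: 1,2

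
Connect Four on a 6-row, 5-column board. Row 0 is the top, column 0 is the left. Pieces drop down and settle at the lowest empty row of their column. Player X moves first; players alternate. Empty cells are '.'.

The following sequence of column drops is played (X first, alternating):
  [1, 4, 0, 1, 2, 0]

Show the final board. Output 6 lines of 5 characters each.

Move 1: X drops in col 1, lands at row 5
Move 2: O drops in col 4, lands at row 5
Move 3: X drops in col 0, lands at row 5
Move 4: O drops in col 1, lands at row 4
Move 5: X drops in col 2, lands at row 5
Move 6: O drops in col 0, lands at row 4

Answer: .....
.....
.....
.....
OO...
XXX.O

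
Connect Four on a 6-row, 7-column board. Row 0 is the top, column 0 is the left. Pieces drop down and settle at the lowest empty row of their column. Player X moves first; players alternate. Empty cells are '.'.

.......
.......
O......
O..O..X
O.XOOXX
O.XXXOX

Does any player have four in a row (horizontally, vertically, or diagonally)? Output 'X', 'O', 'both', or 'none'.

O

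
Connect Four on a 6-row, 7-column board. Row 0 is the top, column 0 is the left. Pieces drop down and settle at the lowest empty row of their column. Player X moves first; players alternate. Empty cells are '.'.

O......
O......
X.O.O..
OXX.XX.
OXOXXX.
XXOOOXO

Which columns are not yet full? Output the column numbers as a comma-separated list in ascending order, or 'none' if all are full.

Answer: 1,2,3,4,5,6

Derivation:
col 0: top cell = 'O' → FULL
col 1: top cell = '.' → open
col 2: top cell = '.' → open
col 3: top cell = '.' → open
col 4: top cell = '.' → open
col 5: top cell = '.' → open
col 6: top cell = '.' → open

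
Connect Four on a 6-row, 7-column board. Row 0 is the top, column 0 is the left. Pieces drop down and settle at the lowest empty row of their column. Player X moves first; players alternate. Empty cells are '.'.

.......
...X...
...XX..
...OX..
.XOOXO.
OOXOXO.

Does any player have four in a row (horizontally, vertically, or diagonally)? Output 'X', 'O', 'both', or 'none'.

X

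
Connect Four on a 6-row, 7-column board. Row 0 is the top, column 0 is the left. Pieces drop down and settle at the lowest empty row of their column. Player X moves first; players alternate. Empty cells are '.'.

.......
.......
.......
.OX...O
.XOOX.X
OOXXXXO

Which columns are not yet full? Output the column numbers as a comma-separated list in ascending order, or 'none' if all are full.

col 0: top cell = '.' → open
col 1: top cell = '.' → open
col 2: top cell = '.' → open
col 3: top cell = '.' → open
col 4: top cell = '.' → open
col 5: top cell = '.' → open
col 6: top cell = '.' → open

Answer: 0,1,2,3,4,5,6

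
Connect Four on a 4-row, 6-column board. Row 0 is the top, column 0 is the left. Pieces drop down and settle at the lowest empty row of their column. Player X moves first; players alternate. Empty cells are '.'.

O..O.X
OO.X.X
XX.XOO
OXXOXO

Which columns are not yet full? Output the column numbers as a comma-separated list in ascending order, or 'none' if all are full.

col 0: top cell = 'O' → FULL
col 1: top cell = '.' → open
col 2: top cell = '.' → open
col 3: top cell = 'O' → FULL
col 4: top cell = '.' → open
col 5: top cell = 'X' → FULL

Answer: 1,2,4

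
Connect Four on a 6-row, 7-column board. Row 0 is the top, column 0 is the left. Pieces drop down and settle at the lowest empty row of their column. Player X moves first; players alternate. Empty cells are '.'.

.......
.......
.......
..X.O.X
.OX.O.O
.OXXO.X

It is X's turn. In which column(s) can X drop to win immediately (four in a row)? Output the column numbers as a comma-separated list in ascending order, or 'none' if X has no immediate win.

Answer: 2

Derivation:
col 0: drop X → no win
col 1: drop X → no win
col 2: drop X → WIN!
col 3: drop X → no win
col 4: drop X → no win
col 5: drop X → no win
col 6: drop X → no win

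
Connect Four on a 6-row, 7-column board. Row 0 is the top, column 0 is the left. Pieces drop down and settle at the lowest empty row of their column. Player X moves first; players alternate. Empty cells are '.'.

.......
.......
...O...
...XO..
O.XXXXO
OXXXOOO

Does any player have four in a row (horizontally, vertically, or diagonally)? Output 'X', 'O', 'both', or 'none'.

X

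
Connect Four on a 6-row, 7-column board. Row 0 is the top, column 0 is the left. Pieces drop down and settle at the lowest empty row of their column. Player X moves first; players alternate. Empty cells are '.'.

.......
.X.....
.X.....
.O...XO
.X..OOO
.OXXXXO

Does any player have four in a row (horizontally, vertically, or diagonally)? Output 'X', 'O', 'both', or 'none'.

X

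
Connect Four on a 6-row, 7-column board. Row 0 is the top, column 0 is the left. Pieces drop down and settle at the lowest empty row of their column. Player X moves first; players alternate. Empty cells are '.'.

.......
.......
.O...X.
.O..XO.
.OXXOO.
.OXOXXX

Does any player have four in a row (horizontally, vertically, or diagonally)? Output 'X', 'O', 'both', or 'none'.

both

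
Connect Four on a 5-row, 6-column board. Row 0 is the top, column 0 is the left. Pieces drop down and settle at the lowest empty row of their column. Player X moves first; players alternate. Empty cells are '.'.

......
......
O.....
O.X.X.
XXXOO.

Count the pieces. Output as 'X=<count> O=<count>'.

X=5 O=4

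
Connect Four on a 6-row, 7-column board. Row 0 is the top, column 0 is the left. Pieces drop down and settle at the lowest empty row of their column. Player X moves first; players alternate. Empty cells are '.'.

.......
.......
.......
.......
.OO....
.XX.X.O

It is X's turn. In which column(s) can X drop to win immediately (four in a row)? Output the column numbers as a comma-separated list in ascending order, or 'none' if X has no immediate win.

Answer: 3

Derivation:
col 0: drop X → no win
col 1: drop X → no win
col 2: drop X → no win
col 3: drop X → WIN!
col 4: drop X → no win
col 5: drop X → no win
col 6: drop X → no win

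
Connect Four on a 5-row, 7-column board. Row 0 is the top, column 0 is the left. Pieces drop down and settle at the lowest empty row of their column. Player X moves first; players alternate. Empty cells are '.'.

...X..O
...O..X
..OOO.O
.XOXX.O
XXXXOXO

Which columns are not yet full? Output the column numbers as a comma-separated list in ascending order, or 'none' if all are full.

Answer: 0,1,2,4,5

Derivation:
col 0: top cell = '.' → open
col 1: top cell = '.' → open
col 2: top cell = '.' → open
col 3: top cell = 'X' → FULL
col 4: top cell = '.' → open
col 5: top cell = '.' → open
col 6: top cell = 'O' → FULL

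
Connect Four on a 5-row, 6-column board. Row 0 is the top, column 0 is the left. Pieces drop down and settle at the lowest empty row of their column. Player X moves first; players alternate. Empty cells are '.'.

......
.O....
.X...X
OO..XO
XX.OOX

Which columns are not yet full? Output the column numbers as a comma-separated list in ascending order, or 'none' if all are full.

col 0: top cell = '.' → open
col 1: top cell = '.' → open
col 2: top cell = '.' → open
col 3: top cell = '.' → open
col 4: top cell = '.' → open
col 5: top cell = '.' → open

Answer: 0,1,2,3,4,5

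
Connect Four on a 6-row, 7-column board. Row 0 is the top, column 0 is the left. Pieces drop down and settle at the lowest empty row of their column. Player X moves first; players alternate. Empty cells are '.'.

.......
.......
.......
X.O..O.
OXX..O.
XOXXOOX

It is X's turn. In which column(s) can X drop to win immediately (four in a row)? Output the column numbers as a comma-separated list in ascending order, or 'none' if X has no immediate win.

Answer: none

Derivation:
col 0: drop X → no win
col 1: drop X → no win
col 2: drop X → no win
col 3: drop X → no win
col 4: drop X → no win
col 5: drop X → no win
col 6: drop X → no win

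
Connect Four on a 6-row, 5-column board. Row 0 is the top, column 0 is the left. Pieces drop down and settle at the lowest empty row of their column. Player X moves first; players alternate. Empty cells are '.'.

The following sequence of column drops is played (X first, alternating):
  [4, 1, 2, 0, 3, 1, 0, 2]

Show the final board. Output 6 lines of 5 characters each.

Move 1: X drops in col 4, lands at row 5
Move 2: O drops in col 1, lands at row 5
Move 3: X drops in col 2, lands at row 5
Move 4: O drops in col 0, lands at row 5
Move 5: X drops in col 3, lands at row 5
Move 6: O drops in col 1, lands at row 4
Move 7: X drops in col 0, lands at row 4
Move 8: O drops in col 2, lands at row 4

Answer: .....
.....
.....
.....
XOO..
OOXXX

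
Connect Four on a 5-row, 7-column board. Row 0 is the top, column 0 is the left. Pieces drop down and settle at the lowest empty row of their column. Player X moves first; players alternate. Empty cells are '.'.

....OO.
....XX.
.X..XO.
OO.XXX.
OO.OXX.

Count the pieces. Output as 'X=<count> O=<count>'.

X=9 O=8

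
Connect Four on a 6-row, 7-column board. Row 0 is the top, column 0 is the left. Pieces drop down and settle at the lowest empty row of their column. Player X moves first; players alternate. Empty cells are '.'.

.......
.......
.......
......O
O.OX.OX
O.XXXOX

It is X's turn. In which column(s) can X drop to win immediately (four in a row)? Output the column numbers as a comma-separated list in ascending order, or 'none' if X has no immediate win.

Answer: 1

Derivation:
col 0: drop X → no win
col 1: drop X → WIN!
col 2: drop X → no win
col 3: drop X → no win
col 4: drop X → no win
col 5: drop X → no win
col 6: drop X → no win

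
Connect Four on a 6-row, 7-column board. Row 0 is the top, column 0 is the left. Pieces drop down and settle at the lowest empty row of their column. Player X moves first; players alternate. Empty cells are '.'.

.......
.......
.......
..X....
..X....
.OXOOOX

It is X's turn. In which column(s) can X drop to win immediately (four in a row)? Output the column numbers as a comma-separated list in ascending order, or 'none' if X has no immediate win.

col 0: drop X → no win
col 1: drop X → no win
col 2: drop X → WIN!
col 3: drop X → no win
col 4: drop X → no win
col 5: drop X → no win
col 6: drop X → no win

Answer: 2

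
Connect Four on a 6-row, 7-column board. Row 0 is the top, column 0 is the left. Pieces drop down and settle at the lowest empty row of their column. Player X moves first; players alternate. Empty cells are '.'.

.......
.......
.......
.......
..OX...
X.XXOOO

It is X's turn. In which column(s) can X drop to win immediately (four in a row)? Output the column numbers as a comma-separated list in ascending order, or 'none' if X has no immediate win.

col 0: drop X → no win
col 1: drop X → WIN!
col 2: drop X → no win
col 3: drop X → no win
col 4: drop X → no win
col 5: drop X → no win
col 6: drop X → no win

Answer: 1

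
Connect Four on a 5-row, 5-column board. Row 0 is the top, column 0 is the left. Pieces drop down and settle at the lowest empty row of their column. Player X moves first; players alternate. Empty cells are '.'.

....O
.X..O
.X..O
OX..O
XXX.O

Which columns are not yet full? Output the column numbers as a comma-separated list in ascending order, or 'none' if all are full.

col 0: top cell = '.' → open
col 1: top cell = '.' → open
col 2: top cell = '.' → open
col 3: top cell = '.' → open
col 4: top cell = 'O' → FULL

Answer: 0,1,2,3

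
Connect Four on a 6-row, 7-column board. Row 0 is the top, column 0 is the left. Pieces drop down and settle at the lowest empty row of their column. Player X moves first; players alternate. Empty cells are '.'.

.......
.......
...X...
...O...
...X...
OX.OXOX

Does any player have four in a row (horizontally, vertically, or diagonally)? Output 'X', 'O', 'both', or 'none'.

none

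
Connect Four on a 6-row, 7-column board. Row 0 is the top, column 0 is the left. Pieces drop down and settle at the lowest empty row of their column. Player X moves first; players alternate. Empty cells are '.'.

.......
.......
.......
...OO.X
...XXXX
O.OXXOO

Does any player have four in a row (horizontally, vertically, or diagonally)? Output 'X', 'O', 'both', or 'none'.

X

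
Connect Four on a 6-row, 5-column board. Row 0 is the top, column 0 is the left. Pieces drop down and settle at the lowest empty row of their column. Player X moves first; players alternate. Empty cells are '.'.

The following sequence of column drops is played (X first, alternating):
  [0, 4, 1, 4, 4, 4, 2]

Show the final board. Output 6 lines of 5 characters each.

Move 1: X drops in col 0, lands at row 5
Move 2: O drops in col 4, lands at row 5
Move 3: X drops in col 1, lands at row 5
Move 4: O drops in col 4, lands at row 4
Move 5: X drops in col 4, lands at row 3
Move 6: O drops in col 4, lands at row 2
Move 7: X drops in col 2, lands at row 5

Answer: .....
.....
....O
....X
....O
XXX.O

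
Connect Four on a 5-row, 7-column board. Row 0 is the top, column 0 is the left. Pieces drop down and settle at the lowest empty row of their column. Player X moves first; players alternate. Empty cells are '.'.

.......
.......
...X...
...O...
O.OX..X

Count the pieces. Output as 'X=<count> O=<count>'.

X=3 O=3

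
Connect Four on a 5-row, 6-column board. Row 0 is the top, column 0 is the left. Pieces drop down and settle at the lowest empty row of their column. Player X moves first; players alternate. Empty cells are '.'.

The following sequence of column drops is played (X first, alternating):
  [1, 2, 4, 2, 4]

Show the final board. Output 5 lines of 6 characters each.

Move 1: X drops in col 1, lands at row 4
Move 2: O drops in col 2, lands at row 4
Move 3: X drops in col 4, lands at row 4
Move 4: O drops in col 2, lands at row 3
Move 5: X drops in col 4, lands at row 3

Answer: ......
......
......
..O.X.
.XO.X.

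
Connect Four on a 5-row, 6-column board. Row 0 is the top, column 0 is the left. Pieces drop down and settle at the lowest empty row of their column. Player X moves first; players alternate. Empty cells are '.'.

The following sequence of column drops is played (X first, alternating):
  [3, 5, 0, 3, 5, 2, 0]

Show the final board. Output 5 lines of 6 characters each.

Move 1: X drops in col 3, lands at row 4
Move 2: O drops in col 5, lands at row 4
Move 3: X drops in col 0, lands at row 4
Move 4: O drops in col 3, lands at row 3
Move 5: X drops in col 5, lands at row 3
Move 6: O drops in col 2, lands at row 4
Move 7: X drops in col 0, lands at row 3

Answer: ......
......
......
X..O.X
X.OX.O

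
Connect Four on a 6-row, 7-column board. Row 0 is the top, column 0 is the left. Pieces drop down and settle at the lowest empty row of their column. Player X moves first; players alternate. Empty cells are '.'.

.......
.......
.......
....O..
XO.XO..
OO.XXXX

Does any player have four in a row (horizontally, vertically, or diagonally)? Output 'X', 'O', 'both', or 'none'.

X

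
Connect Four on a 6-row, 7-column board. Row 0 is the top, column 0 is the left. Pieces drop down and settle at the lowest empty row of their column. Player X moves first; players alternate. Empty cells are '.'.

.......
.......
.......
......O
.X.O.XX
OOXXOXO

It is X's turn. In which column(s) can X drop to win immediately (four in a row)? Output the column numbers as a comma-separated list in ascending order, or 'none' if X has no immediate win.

col 0: drop X → no win
col 1: drop X → no win
col 2: drop X → no win
col 3: drop X → no win
col 4: drop X → no win
col 5: drop X → no win
col 6: drop X → no win

Answer: none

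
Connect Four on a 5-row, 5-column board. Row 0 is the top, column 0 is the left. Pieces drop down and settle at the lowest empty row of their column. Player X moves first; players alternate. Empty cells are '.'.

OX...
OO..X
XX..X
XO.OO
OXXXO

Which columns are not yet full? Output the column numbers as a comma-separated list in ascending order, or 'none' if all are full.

Answer: 2,3,4

Derivation:
col 0: top cell = 'O' → FULL
col 1: top cell = 'X' → FULL
col 2: top cell = '.' → open
col 3: top cell = '.' → open
col 4: top cell = '.' → open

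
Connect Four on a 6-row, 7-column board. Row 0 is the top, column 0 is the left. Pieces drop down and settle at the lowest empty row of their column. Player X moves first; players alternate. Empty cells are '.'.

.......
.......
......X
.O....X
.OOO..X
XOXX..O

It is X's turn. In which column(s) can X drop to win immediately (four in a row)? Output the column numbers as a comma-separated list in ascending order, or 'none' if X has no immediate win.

col 0: drop X → no win
col 1: drop X → no win
col 2: drop X → no win
col 3: drop X → no win
col 4: drop X → no win
col 5: drop X → no win
col 6: drop X → WIN!

Answer: 6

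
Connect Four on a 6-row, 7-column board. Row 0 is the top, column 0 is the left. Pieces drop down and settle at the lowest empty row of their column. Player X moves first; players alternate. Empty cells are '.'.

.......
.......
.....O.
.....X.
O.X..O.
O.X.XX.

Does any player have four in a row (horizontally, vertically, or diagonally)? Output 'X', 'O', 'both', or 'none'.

none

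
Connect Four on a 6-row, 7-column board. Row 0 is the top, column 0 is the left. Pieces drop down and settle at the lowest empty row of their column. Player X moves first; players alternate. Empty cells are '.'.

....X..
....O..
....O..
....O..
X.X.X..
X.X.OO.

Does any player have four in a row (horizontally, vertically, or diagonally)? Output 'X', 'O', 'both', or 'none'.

none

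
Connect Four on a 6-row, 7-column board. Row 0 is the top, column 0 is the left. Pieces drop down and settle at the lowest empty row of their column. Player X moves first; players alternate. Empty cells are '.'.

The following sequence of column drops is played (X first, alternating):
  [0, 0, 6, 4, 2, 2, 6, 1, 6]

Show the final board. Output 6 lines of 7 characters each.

Move 1: X drops in col 0, lands at row 5
Move 2: O drops in col 0, lands at row 4
Move 3: X drops in col 6, lands at row 5
Move 4: O drops in col 4, lands at row 5
Move 5: X drops in col 2, lands at row 5
Move 6: O drops in col 2, lands at row 4
Move 7: X drops in col 6, lands at row 4
Move 8: O drops in col 1, lands at row 5
Move 9: X drops in col 6, lands at row 3

Answer: .......
.......
.......
......X
O.O...X
XOX.O.X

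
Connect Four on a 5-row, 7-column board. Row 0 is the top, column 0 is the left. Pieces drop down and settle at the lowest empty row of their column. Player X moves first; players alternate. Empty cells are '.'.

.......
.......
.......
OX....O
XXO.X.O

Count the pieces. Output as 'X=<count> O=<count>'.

X=4 O=4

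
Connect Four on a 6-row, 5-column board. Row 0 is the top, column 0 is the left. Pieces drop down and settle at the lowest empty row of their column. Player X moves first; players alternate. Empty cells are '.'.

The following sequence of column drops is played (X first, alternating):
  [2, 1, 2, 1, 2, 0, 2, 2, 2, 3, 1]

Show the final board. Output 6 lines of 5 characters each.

Move 1: X drops in col 2, lands at row 5
Move 2: O drops in col 1, lands at row 5
Move 3: X drops in col 2, lands at row 4
Move 4: O drops in col 1, lands at row 4
Move 5: X drops in col 2, lands at row 3
Move 6: O drops in col 0, lands at row 5
Move 7: X drops in col 2, lands at row 2
Move 8: O drops in col 2, lands at row 1
Move 9: X drops in col 2, lands at row 0
Move 10: O drops in col 3, lands at row 5
Move 11: X drops in col 1, lands at row 3

Answer: ..X..
..O..
..X..
.XX..
.OX..
OOXO.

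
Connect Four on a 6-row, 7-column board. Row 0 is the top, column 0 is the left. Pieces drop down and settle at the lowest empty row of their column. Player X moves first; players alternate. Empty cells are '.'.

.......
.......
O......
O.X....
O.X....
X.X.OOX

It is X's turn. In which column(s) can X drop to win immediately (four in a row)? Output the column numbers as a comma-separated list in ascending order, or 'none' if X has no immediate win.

Answer: 2

Derivation:
col 0: drop X → no win
col 1: drop X → no win
col 2: drop X → WIN!
col 3: drop X → no win
col 4: drop X → no win
col 5: drop X → no win
col 6: drop X → no win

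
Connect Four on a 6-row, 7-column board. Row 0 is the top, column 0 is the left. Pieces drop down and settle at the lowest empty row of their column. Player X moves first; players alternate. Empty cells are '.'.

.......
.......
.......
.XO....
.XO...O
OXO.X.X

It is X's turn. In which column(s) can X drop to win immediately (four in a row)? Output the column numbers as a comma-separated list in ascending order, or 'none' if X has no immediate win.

col 0: drop X → no win
col 1: drop X → WIN!
col 2: drop X → no win
col 3: drop X → no win
col 4: drop X → no win
col 5: drop X → no win
col 6: drop X → no win

Answer: 1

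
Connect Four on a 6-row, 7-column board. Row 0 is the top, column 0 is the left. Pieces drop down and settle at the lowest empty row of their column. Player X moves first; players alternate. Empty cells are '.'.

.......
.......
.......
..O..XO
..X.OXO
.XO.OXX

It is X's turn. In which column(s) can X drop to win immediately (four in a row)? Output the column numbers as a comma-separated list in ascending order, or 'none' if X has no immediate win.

Answer: 5

Derivation:
col 0: drop X → no win
col 1: drop X → no win
col 2: drop X → no win
col 3: drop X → no win
col 4: drop X → no win
col 5: drop X → WIN!
col 6: drop X → no win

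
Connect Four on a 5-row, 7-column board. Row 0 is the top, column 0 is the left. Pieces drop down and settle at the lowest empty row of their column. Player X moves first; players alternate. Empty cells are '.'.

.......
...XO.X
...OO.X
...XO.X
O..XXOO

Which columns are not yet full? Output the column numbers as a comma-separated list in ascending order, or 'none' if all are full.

col 0: top cell = '.' → open
col 1: top cell = '.' → open
col 2: top cell = '.' → open
col 3: top cell = '.' → open
col 4: top cell = '.' → open
col 5: top cell = '.' → open
col 6: top cell = '.' → open

Answer: 0,1,2,3,4,5,6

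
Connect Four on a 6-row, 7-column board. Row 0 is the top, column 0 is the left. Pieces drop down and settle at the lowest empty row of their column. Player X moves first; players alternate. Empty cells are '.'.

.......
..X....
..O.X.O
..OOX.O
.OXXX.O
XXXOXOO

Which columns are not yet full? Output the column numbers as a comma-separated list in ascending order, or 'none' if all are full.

Answer: 0,1,2,3,4,5,6

Derivation:
col 0: top cell = '.' → open
col 1: top cell = '.' → open
col 2: top cell = '.' → open
col 3: top cell = '.' → open
col 4: top cell = '.' → open
col 5: top cell = '.' → open
col 6: top cell = '.' → open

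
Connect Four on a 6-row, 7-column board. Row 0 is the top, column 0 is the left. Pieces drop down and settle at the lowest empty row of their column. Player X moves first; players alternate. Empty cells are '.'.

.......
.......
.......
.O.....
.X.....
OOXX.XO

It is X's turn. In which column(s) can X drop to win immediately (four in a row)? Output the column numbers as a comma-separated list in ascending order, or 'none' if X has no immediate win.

Answer: 4

Derivation:
col 0: drop X → no win
col 1: drop X → no win
col 2: drop X → no win
col 3: drop X → no win
col 4: drop X → WIN!
col 5: drop X → no win
col 6: drop X → no win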